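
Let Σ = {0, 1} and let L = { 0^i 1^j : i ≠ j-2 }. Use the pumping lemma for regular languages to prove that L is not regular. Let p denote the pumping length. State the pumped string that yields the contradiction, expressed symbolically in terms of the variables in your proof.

Toward a contradiction, assume L is regular with pumping length p.
Choose w = 0^p 1^{p+p!+2}. Since p ≠ (p+p!+2)-2 = p+p!, w ∈ L; and |w| ≥ p.
The pumping lemma gives a decomposition w = xyz where |xy| ≤ p and |y| > 0.
The first p characters of w are 0's, so xy (and hence y) consists only of 0's. Write y = 0^k, 1 ≤ k ≤ p.
Since 1 ≤ k ≤ p, k divides p!; set t = 1 + p!/k. Then xy^t z has p + (p!/k)·k = p + p! copies of 0. Now the 0-count is p+p! and (1-count)-2 = (p+p!+2)-2 = p+p!, so i ≠ j-2 fails. So xy^t z = 0^{p+p!} 1^{p+p!+2} ∉ L.
This is a contradiction; hence L is not regular.

0^{p+p!} 1^{p+p!+2}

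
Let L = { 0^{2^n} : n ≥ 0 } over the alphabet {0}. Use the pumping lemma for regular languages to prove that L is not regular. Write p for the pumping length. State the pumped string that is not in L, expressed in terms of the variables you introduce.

Assume L is regular. Let p be the pumping length given by the pumping lemma.
Take w = 0^{2^p} ∈ L with |w| = 2^p ≥ p.
The pumping lemma gives a decomposition w = xyz where |xy| ≤ p and |y| ≥ 1.
Then y = 0^k for some k with 1 ≤ k ≤ p.
Pump with i = 2: xy^2z = 0^{2^p+k}. Since 1 ≤ k ≤ p < 2^p, we have 2^p < 2^p+k < 2^{p+1}, so 2^p+k is not a power of 2. So xy^2z ∉ L.
This is a contradiction; hence L is not regular.

0^{2^p+k}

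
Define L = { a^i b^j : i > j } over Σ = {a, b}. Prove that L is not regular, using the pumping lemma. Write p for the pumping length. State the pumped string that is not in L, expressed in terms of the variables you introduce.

Assume L is regular. Let p be the pumping length given by the pumping lemma.
Choose w = a^{p+1} b^p ∈ L, with |w| = 2p+1 ≥ p.
Write w = xyz as guaranteed by the lemma, with |xy| ≤ p and y is nonempty.
Since the first p symbols of w are all a's and |xy| ≤ p, y lies entirely in the leading a-block: y = a^k for some k with 1 ≤ k ≤ p.
Consider xy^0z = xz = a^{p+1-k} b^p. Since k ≥ 1, the a-count p+1-k is at most p, so i > j fails; thus xz ∉ L.
Contradiction. Therefore L is not regular.

a^{p+1-k} b^p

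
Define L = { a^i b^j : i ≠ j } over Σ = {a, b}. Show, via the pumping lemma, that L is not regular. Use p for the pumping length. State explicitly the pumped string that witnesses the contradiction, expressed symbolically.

Toward a contradiction, assume L is regular with pumping length p.
Choose w = a^p b^{p+p!}. Since p ≠ p+p!, w ∈ L; and |w| ≥ p.
Write w = xyz as guaranteed by the lemma, with |xy| ≤ p and |y| ≥ 1.
The first p characters of w are a's, so xy (and hence y) consists only of a's. Write y = a^k, 1 ≤ k ≤ p.
Since 1 ≤ k ≤ p, k divides p!; set t = 1 + p!/k. Then xy^t z has p + (p!/k)·k = p + p! copies of a. Now the a-count equals the b-count, so i ≠ j fails. So xy^t z = a^{p+p!} b^{p+p!} ∉ L.
Contradiction. Therefore L is not regular.

a^{p+p!} b^{p+p!}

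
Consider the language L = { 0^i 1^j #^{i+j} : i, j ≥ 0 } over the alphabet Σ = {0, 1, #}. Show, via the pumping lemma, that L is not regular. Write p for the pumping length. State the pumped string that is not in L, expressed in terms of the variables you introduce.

Suppose for contradiction that L is regular, and let p be the pumping length.
Take w = 0^p 1^p #^{2p} ∈ L (with i=j=p, i+j=2p), |w| = 4p ≥ p.
By the pumping lemma, w = xyz with |xy| ≤ p and |y| ≥ 1.
The first p characters of w are 0's, so xy (and hence y) consists only of 0's. Write y = 0^k, 1 ≤ k ≤ p.
Consider xy^2z = 0^{p+k} 1^p #^{2p}. Now the 0- and 1-counts sum to 2p+k, but the #-count is 2p ≠ 2p+k. So xy^2z ∉ L.
This is a contradiction; hence L is not regular.

0^{p+k} 1^p #^{2p}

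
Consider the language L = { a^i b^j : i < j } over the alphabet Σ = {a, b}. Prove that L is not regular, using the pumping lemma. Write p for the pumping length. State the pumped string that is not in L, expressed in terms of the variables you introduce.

a^{p+k} b^{p+1}

Suppose for contradiction that L is regular, and let p be the pumping length.
Choose w = a^p b^{p+1} ∈ L, with |w| = 2p+1 ≥ p.
Write w = xyz as guaranteed by the lemma, with |xy| ≤ p and y is nonempty.
The first p characters of w are a's, so xy (and hence y) consists only of a's. Write y = a^k, 1 ≤ k ≤ p.
Consider xy^2z = a^{p+k} b^{p+1}. Since k ≥ 1, the a-count p+k is at least p+1, so i < j fails; thus xy^2z ∉ L.
This contradicts the pumping lemma, so L is not regular.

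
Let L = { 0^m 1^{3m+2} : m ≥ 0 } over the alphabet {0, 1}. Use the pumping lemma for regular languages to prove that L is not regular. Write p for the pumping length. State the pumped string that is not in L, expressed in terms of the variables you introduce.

Toward a contradiction, assume L is regular with pumping length p.
Let w = 0^p 1^{3p+2} ∈ L; note |w| = 4p+2 ≥ p.
Write w = xyz as guaranteed by the lemma, with |xy| ≤ p and y is nonempty.
Since the first p symbols of w are all 0's and |xy| ≤ p, y lies entirely in the leading 0-block: y = 0^k for some k with 1 ≤ k ≤ p.
Pump with i = 2: xy^2z = 0^{p+k} 1^{3p+2}. For this to lie in L we would need 3p+2 = 3(p+k)+2, which forces k = 0. But k ≥ 1, so xy^2z ∉ L.
This is a contradiction; hence L is not regular.

0^{p+k} 1^{3p+2}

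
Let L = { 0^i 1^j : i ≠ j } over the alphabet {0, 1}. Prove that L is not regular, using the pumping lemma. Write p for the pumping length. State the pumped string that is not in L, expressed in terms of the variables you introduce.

0^{p+p!} 1^{p+p!}

Assume L is regular; let p be its pumping constant.
Choose w = 0^p 1^{p+p!}. Since p ≠ p+p!, w ∈ L; and |w| ≥ p.
Write w = xyz as guaranteed by the lemma, with |xy| ≤ p and |y| ≥ 1.
Since the first p symbols of w are all 0's and |xy| ≤ p, y lies entirely in the leading 0-block: y = 0^k for some k with 1 ≤ k ≤ p.
Since 1 ≤ k ≤ p, k divides p!; set t = 1 + p!/k. Then xy^t z has p + (p!/k)·k = p + p! copies of 0. Now the 0-count equals the 1-count, so i ≠ j fails. So xy^t z = 0^{p+p!} 1^{p+p!} ∉ L.
Contradiction. Therefore L is not regular.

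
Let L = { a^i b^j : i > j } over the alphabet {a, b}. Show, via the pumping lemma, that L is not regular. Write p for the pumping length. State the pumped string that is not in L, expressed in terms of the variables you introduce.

a^{p+1-k} b^p

Assume L is regular. Let p be the pumping length given by the pumping lemma.
Choose w = a^{p+1} b^p ∈ L, with |w| = 2p+1 ≥ p.
The pumping lemma gives a decomposition w = xyz where |xy| ≤ p and y is nonempty.
Because |xy| ≤ p and w begins with p copies of a, we have y = a^k with 1 ≤ k ≤ p.
Consider xy^0z = xz = a^{p+1-k} b^p. Since k ≥ 1, the a-count p+1-k is at most p, so i > j fails; thus xz ∉ L.
Contradiction. Therefore L is not regular.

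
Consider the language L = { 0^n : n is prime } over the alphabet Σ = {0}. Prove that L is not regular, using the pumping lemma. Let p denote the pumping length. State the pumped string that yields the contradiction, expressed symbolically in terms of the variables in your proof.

0^{q(1+k)}

Toward a contradiction, assume L is regular with pumping length p.
Let q be a prime with q ≥ p+2 (infinitely many primes exist), and take w = 0^q ∈ L with |w| = q ≥ p.
By the pumping lemma, w = xyz with |xy| ≤ p and |y| ≥ 1.
Then y = 0^k for some k with 1 ≤ k ≤ p.
Since 1 ≤ k ≤ p, |xz| = q-k. Pump with i = q+1: |xy^{q+1}z| = (q-k)+(q+1)k = q+qk = q(1+k), which is composite (both factors ≥ 2). So xy^{q+1}z = 0^{q(1+k)} ∉ L.
This is a contradiction; hence L is not regular.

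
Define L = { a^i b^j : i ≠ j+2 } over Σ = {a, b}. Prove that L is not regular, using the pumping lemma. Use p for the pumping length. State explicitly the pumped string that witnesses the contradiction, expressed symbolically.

a^{p+p!} b^{p+p!-2}

Assume L is regular. Let p be the pumping length given by the pumping lemma.
Choose w = a^p b^{p+p!-2}. Since p ≠ (p+p!-2)+2 = p+p!, w ∈ L; and |w| ≥ p.
By the pumping lemma, w = xyz with |xy| ≤ p and |y| > 0.
Since the first p symbols of w are all a's and |xy| ≤ p, y lies entirely in the leading a-block: y = a^k for some k with 1 ≤ k ≤ p.
Since 1 ≤ k ≤ p, k divides p!; set t = 1 + p!/k. Then xy^t z has p + (p!/k)·k = p + p! copies of a. Now the a-count is p+p! and (b-count)+2 = (p+p!-2)+2 = p+p!, so i ≠ j+2 fails. So xy^t z = a^{p+p!} b^{p+p!-2} ∉ L.
This is a contradiction; hence L is not regular.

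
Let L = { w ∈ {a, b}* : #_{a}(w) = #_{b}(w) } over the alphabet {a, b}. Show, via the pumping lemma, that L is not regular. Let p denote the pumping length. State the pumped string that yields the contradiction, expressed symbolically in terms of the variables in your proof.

a^{p+k} b^p

Assume L is regular. Let p be the pumping length given by the pumping lemma.
Choose w = a^p b^p ∈ L with |w| = 2p ≥ p.
The pumping lemma gives a decomposition w = xyz where |xy| ≤ p and |y| ≥ 1.
The first p characters of w are a's, so xy (and hence y) consists only of a's. Write y = a^k, 1 ≤ k ≤ p.
Pump with i = 2: xy^2z = a^{p+k} b^p has p+k occurrences of a but only p of b. Since k ≥ 1 the counts differ, so xy^2z ∉ L.
This contradicts the pumping lemma, so L is not regular.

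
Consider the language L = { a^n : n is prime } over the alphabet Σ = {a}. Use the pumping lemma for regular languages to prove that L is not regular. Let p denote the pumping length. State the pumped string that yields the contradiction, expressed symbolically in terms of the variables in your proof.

a^{q(1+k)}

Toward a contradiction, assume L is regular with pumping length p.
Let q be a prime with q ≥ p+2 (infinitely many primes exist), and take w = a^q ∈ L with |w| = q ≥ p.
The pumping lemma gives a decomposition w = xyz where |xy| ≤ p and y is nonempty.
Then y = a^k for some k with 1 ≤ k ≤ p.
Since 1 ≤ k ≤ p, |xz| = q-k. Pump with i = q+1: |xy^{q+1}z| = (q-k)+(q+1)k = q+qk = q(1+k), which is composite (both factors ≥ 2). So xy^{q+1}z = a^{q(1+k)} ∉ L.
This is a contradiction; hence L is not regular.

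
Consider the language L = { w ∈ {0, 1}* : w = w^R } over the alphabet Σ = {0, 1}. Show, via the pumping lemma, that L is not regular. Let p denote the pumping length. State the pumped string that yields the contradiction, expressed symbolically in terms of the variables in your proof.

0^{p+k} 1 0^p

Assume L is regular; let p be its pumping constant.
Take w = 0^p 1 0^p, a palindrome of length 2p+1 ≥ p.
By the pumping lemma, w = xyz with |xy| ≤ p and y is nonempty.
Since the first p symbols of w are all 0's and |xy| ≤ p, y lies entirely in the leading 0-block: y = 0^k for some k with 1 ≤ k ≤ p.
Pump with i = 2: xy^2z = 0^{p+k} 1 0^p. Its reverse is 0^p 1 0^{p+k}, which differs from xy^2z since k ≥ 1. So xy^2z is not a palindrome and xy^2z ∉ L.
Contradiction. Therefore L is not regular.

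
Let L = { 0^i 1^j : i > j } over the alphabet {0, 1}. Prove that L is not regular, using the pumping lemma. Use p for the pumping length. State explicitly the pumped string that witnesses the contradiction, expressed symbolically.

0^{p+1-k} 1^p

Assume L is regular; let p be its pumping constant.
Choose w = 0^{p+1} 1^p ∈ L, with |w| = 2p+1 ≥ p.
By the pumping lemma, w = xyz with |xy| ≤ p and y is nonempty.
Since the first p symbols of w are all 0's and |xy| ≤ p, y lies entirely in the leading 0-block: y = 0^k for some k with 1 ≤ k ≤ p.
Consider xy^0z = xz = 0^{p+1-k} 1^p. Since k ≥ 1, the 0-count p+1-k is at most p, so i > j fails; thus xz ∉ L.
This contradicts the pumping lemma, so L is not regular.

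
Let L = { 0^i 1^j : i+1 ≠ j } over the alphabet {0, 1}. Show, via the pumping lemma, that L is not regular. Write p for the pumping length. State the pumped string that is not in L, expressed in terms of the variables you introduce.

0^{p+p!} 1^{p+p!+1}

Suppose for contradiction that L is regular, and let p be the pumping length.
Choose w = 0^p 1^{p+p!+1}. Since p ≠ (p+p!+1)-1 = p+p!, w ∈ L; and |w| ≥ p.
By the pumping lemma, w = xyz with |xy| ≤ p and y is nonempty.
Because |xy| ≤ p and w begins with p copies of 0, we have y = 0^k with 1 ≤ k ≤ p.
Since 1 ≤ k ≤ p, k divides p!; set t = 1 + p!/k. Then xy^t z has p + (p!/k)·k = p + p! copies of 0. Now the 0-count is p+p! and (1-count)-1 = (p+p!+1)-1 = p+p!, so i+1 ≠ j fails. So xy^t z = 0^{p+p!} 1^{p+p!+1} ∉ L.
This is a contradiction; hence L is not regular.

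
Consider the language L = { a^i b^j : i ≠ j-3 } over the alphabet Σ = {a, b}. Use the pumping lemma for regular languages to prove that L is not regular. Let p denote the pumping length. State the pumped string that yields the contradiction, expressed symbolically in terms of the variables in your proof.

Assume L is regular. Let p be the pumping length given by the pumping lemma.
Choose w = a^p b^{p+p!+3}. Since p ≠ (p+p!+3)-3 = p+p!, w ∈ L; and |w| ≥ p.
By the pumping lemma, w = xyz with |xy| ≤ p and y is nonempty.
Because |xy| ≤ p and w begins with p copies of a, we have y = a^k with 1 ≤ k ≤ p.
Since 1 ≤ k ≤ p, k divides p!; set t = 1 + p!/k. Then xy^t z has p + (p!/k)·k = p + p! copies of a. Now the a-count is p+p! and (b-count)-3 = (p+p!+3)-3 = p+p!, so i ≠ j-3 fails. So xy^t z = a^{p+p!} b^{p+p!+3} ∉ L.
Contradiction. Therefore L is not regular.

a^{p+p!} b^{p+p!+3}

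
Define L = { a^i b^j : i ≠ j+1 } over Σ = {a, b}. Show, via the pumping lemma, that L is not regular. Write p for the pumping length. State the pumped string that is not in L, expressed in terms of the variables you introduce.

a^{p+p!} b^{p+p!-1}

Assume L is regular; let p be its pumping constant.
Choose w = a^p b^{p+p!-1}. Since p ≠ (p+p!-1)+1 = p+p!, w ∈ L; and |w| ≥ p.
By the pumping lemma, w = xyz with |xy| ≤ p and y is nonempty.
Since the first p symbols of w are all a's and |xy| ≤ p, y lies entirely in the leading a-block: y = a^k for some k with 1 ≤ k ≤ p.
Since 1 ≤ k ≤ p, k divides p!; set t = 1 + p!/k. Then xy^t z has p + (p!/k)·k = p + p! copies of a. Now the a-count is p+p! and (b-count)+1 = (p+p!-1)+1 = p+p!, so i ≠ j+1 fails. So xy^t z = a^{p+p!} b^{p+p!-1} ∉ L.
Contradiction. Therefore L is not regular.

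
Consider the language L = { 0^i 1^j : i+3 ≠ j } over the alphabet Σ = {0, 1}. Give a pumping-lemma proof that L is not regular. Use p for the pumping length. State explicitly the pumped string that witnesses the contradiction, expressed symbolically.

Assume L is regular. Let p be the pumping length given by the pumping lemma.
Choose w = 0^p 1^{p+p!+3}. Since p ≠ (p+p!+3)-3 = p+p!, w ∈ L; and |w| ≥ p.
Write w = xyz as guaranteed by the lemma, with |xy| ≤ p and |y| ≥ 1.
Since the first p symbols of w are all 0's and |xy| ≤ p, y lies entirely in the leading 0-block: y = 0^k for some k with 1 ≤ k ≤ p.
Since 1 ≤ k ≤ p, k divides p!; set t = 1 + p!/k. Then xy^t z has p + (p!/k)·k = p + p! copies of 0. Now the 0-count is p+p! and (1-count)-3 = (p+p!+3)-3 = p+p!, so i+3 ≠ j fails. So xy^t z = 0^{p+p!} 1^{p+p!+3} ∉ L.
This is a contradiction; hence L is not regular.

0^{p+p!} 1^{p+p!+3}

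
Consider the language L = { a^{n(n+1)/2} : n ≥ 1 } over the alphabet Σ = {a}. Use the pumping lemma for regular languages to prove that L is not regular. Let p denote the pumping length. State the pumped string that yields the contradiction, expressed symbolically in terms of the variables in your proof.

Assume L is regular; let p be its pumping constant.
Take w = a^{p(p+1)/2} ∈ L with |w| = p(p+1)/2 ≥ p.
The pumping lemma gives a decomposition w = xyz where |xy| ≤ p and |y| ≥ 1.
Then y = a^k for some k with 1 ≤ k ≤ p.
Pump with i = 2: xy^2z = a^{p(p+1)/2+k}. Since 1 ≤ k ≤ p, p(p+1)/2 < p(p+1)/2+k ≤ p(p+1)/2+p < (p+1)(p+2)/2, so p(p+1)/2+k is strictly between consecutive triangular numbers. So xy^2z ∉ L.
This is a contradiction; hence L is not regular.

a^{p(p+1)/2+k}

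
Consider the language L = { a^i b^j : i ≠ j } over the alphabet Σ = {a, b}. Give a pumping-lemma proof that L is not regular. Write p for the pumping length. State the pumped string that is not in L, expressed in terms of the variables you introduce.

a^{p+p!} b^{p+p!}

Assume L is regular. Let p be the pumping length given by the pumping lemma.
Choose w = a^p b^{p+p!}. Since p ≠ p+p!, w ∈ L; and |w| ≥ p.
The pumping lemma gives a decomposition w = xyz where |xy| ≤ p and |y| > 0.
Because |xy| ≤ p and w begins with p copies of a, we have y = a^k with 1 ≤ k ≤ p.
Since 1 ≤ k ≤ p, k divides p!; set t = 1 + p!/k. Then xy^t z has p + (p!/k)·k = p + p! copies of a. Now the a-count equals the b-count, so i ≠ j fails. So xy^t z = a^{p+p!} b^{p+p!} ∉ L.
This contradicts the pumping lemma, so L is not regular.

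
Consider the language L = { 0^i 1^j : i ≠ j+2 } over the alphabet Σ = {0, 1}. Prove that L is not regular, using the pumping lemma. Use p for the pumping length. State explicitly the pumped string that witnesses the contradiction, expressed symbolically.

Suppose for contradiction that L is regular, and let p be the pumping length.
Choose w = 0^p 1^{p+p!-2}. Since p ≠ (p+p!-2)+2 = p+p!, w ∈ L; and |w| ≥ p.
The pumping lemma gives a decomposition w = xyz where |xy| ≤ p and |y| > 0.
Because |xy| ≤ p and w begins with p copies of 0, we have y = 0^k with 1 ≤ k ≤ p.
Since 1 ≤ k ≤ p, k divides p!; set t = 1 + p!/k. Then xy^t z has p + (p!/k)·k = p + p! copies of 0. Now the 0-count is p+p! and (1-count)+2 = (p+p!-2)+2 = p+p!, so i ≠ j+2 fails. So xy^t z = 0^{p+p!} 1^{p+p!-2} ∉ L.
This contradicts the pumping lemma, so L is not regular.

0^{p+p!} 1^{p+p!-2}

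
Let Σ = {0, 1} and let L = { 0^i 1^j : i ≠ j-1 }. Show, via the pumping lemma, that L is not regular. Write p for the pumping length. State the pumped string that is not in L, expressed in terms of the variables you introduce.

0^{p+p!} 1^{p+p!+1}

Suppose for contradiction that L is regular, and let p be the pumping length.
Choose w = 0^p 1^{p+p!+1}. Since p ≠ (p+p!+1)-1 = p+p!, w ∈ L; and |w| ≥ p.
By the pumping lemma, w = xyz with |xy| ≤ p and |y| > 0.
Since the first p symbols of w are all 0's and |xy| ≤ p, y lies entirely in the leading 0-block: y = 0^k for some k with 1 ≤ k ≤ p.
Since 1 ≤ k ≤ p, k divides p!; set t = 1 + p!/k. Then xy^t z has p + (p!/k)·k = p + p! copies of 0. Now the 0-count is p+p! and (1-count)-1 = (p+p!+1)-1 = p+p!, so i ≠ j-1 fails. So xy^t z = 0^{p+p!} 1^{p+p!+1} ∉ L.
This contradicts the pumping lemma, so L is not regular.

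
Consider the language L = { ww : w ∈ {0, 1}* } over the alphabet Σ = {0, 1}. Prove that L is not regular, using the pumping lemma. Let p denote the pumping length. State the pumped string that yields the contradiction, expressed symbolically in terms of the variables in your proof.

0^{p+k} 1^p 0^p 1^p

Suppose for contradiction that L is regular, and let p be the pumping length.
Take w = 0^p 1^p 0^p 1^p = uu where u = 0^p1^p; then w ∈ L and |w| = 4p ≥ p.
Write w = xyz as guaranteed by the lemma, with |xy| ≤ p and |y| ≥ 1.
Because |xy| ≤ p and w begins with p copies of 0, we have y = 0^k with 1 ≤ k ≤ p.
Pump with i = 2: xy^2z = 0^{p+k} 1^p 0^p 1^p, of length 4p+k. Suppose this equals vv. The string starts with 0 and ends with 1, so v does too; thus the boundary between the two copies of v is a 1→0 transition. There is exactly one such transition, at position 2p+k, so |v| = 2p+k and |vv| = 4p+2k ≠ 4p+k since k ≥ 1. So xy^2z ∉ L.
This contradicts the pumping lemma, so L is not regular.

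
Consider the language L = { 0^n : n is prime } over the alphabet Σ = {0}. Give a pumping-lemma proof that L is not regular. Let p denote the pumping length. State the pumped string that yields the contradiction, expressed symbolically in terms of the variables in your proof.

Assume L is regular; let p be its pumping constant.
Let q be a prime with q ≥ p+2 (infinitely many primes exist), and take w = 0^q ∈ L with |w| = q ≥ p.
The pumping lemma gives a decomposition w = xyz where |xy| ≤ p and y is nonempty.
Then y = 0^k for some k with 1 ≤ k ≤ p.
Since 1 ≤ k ≤ p, |xz| = q-k. Pump with i = q+1: |xy^{q+1}z| = (q-k)+(q+1)k = q+qk = q(1+k), which is composite (both factors ≥ 2). So xy^{q+1}z = 0^{q(1+k)} ∉ L.
Contradiction. Therefore L is not regular.

0^{q(1+k)}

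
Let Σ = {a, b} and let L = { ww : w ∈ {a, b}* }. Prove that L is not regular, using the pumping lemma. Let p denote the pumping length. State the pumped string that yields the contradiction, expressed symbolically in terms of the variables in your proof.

a^{p+k} b^p a^p b^p

Toward a contradiction, assume L is regular with pumping length p.
Take w = a^p b^p a^p b^p = uu where u = a^pb^p; then w ∈ L and |w| = 4p ≥ p.
Write w = xyz as guaranteed by the lemma, with |xy| ≤ p and y is nonempty.
The first p characters of w are a's, so xy (and hence y) consists only of a's. Write y = a^k, 1 ≤ k ≤ p.
Pump with i = 2: xy^2z = a^{p+k} b^p a^p b^p, of length 4p+k. Suppose this equals vv. The string starts with a and ends with b, so v does too; thus the boundary between the two copies of v is a b→a transition. There is exactly one such transition, at position 2p+k, so |v| = 2p+k and |vv| = 4p+2k ≠ 4p+k since k ≥ 1. So xy^2z ∉ L.
This contradicts the pumping lemma, so L is not regular.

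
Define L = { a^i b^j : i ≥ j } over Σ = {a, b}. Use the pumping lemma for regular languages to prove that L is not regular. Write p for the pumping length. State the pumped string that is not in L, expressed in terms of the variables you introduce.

Assume L is regular; let p be its pumping constant.
Choose w = a^p b^p ∈ L, with |w| = 2p ≥ p.
Write w = xyz as guaranteed by the lemma, with |xy| ≤ p and |y| ≥ 1.
Because |xy| ≤ p and w begins with p copies of a, we have y = a^k with 1 ≤ k ≤ p.
Consider xy^0z = xz = a^{p-k} b^p. Since k ≥ 1, the a-count p-k is less than p, so i ≥ j fails; thus xz ∉ L.
This contradicts the pumping lemma, so L is not regular.

a^{p-k} b^p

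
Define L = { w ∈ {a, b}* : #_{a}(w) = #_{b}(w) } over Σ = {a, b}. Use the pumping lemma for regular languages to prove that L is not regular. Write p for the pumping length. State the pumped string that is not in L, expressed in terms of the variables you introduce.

Assume L is regular; let p be its pumping constant.
Choose w = a^p b^p ∈ L with |w| = 2p ≥ p.
Write w = xyz as guaranteed by the lemma, with |xy| ≤ p and |y| > 0.
Because |xy| ≤ p and w begins with p copies of a, we have y = a^k with 1 ≤ k ≤ p.
Pump with i = 2: xy^2z = a^{p+k} b^p has p+k occurrences of a but only p of b. Since k ≥ 1 the counts differ, so xy^2z ∉ L.
This is a contradiction; hence L is not regular.

a^{p+k} b^p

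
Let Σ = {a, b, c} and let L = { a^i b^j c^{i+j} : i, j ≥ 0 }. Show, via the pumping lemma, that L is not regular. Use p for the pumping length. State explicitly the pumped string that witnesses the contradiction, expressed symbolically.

Suppose for contradiction that L is regular, and let p be the pumping length.
Take w = a^p b^p c^{2p} ∈ L (with i=j=p, i+j=2p), |w| = 4p ≥ p.
By the pumping lemma, w = xyz with |xy| ≤ p and y is nonempty.
Because |xy| ≤ p and w begins with p copies of a, we have y = a^k with 1 ≤ k ≤ p.
Consider xy^2z = a^{p+k} b^p c^{2p}. Now the a- and b-counts sum to 2p+k, but the c-count is 2p ≠ 2p+k. So xy^2z ∉ L.
This is a contradiction; hence L is not regular.

a^{p+k} b^p c^{2p}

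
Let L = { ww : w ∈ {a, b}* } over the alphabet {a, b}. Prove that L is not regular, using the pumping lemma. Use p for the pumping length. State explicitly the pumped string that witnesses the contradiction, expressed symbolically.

Assume L is regular. Let p be the pumping length given by the pumping lemma.
Take w = a^p b^p a^p b^p = uu where u = a^pb^p; then w ∈ L and |w| = 4p ≥ p.
By the pumping lemma, w = xyz with |xy| ≤ p and |y| ≥ 1.
Because |xy| ≤ p and w begins with p copies of a, we have y = a^k with 1 ≤ k ≤ p.
Pump with i = 2: xy^2z = a^{p+k} b^p a^p b^p, of length 4p+k. Suppose this equals vv. The string starts with a and ends with b, so v does too; thus the boundary between the two copies of v is a b→a transition. There is exactly one such transition, at position 2p+k, so |v| = 2p+k and |vv| = 4p+2k ≠ 4p+k since k ≥ 1. So xy^2z ∉ L.
This contradicts the pumping lemma, so L is not regular.

a^{p+k} b^p a^p b^p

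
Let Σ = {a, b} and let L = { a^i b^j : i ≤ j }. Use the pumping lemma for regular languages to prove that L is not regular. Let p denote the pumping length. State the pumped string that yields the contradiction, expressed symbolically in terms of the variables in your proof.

a^{p+k} b^p

Toward a contradiction, assume L is regular with pumping length p.
Choose w = a^p b^p ∈ L, with |w| = 2p ≥ p.
By the pumping lemma, w = xyz with |xy| ≤ p and |y| > 0.
Since the first p symbols of w are all a's and |xy| ≤ p, y lies entirely in the leading a-block: y = a^k for some k with 1 ≤ k ≤ p.
Consider xy^2z = a^{p+k} b^p. Since k ≥ 1, the a-count p+k exceeds the b-count p, so i ≤ j fails; thus xy^2z ∉ L.
Contradiction. Therefore L is not regular.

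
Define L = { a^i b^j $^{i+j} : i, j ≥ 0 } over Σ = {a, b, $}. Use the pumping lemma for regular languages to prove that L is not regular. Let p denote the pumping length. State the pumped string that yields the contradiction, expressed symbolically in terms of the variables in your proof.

a^{p+k} b^p $^{2p}

Toward a contradiction, assume L is regular with pumping length p.
Take w = a^p b^p $^{2p} ∈ L (with i=j=p, i+j=2p), |w| = 4p ≥ p.
The pumping lemma gives a decomposition w = xyz where |xy| ≤ p and |y| > 0.
The first p characters of w are a's, so xy (and hence y) consists only of a's. Write y = a^k, 1 ≤ k ≤ p.
Consider xy^2z = a^{p+k} b^p $^{2p}. Now the a- and b-counts sum to 2p+k, but the $-count is 2p ≠ 2p+k. So xy^2z ∉ L.
This is a contradiction; hence L is not regular.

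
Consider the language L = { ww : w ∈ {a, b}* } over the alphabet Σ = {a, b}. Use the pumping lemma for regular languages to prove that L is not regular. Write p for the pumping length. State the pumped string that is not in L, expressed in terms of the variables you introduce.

a^{p+k} b^p a^p b^p

Suppose for contradiction that L is regular, and let p be the pumping length.
Take w = a^p b^p a^p b^p = uu where u = a^pb^p; then w ∈ L and |w| = 4p ≥ p.
Write w = xyz as guaranteed by the lemma, with |xy| ≤ p and y is nonempty.
The first p characters of w are a's, so xy (and hence y) consists only of a's. Write y = a^k, 1 ≤ k ≤ p.
Pump with i = 2: xy^2z = a^{p+k} b^p a^p b^p, of length 4p+k. Suppose this equals vv. The string starts with a and ends with b, so v does too; thus the boundary between the two copies of v is a b→a transition. There is exactly one such transition, at position 2p+k, so |v| = 2p+k and |vv| = 4p+2k ≠ 4p+k since k ≥ 1. So xy^2z ∉ L.
Contradiction. Therefore L is not regular.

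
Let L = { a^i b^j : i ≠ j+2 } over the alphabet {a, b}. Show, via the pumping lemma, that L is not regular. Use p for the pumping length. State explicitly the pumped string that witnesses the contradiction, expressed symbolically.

Assume L is regular; let p be its pumping constant.
Choose w = a^p b^{p+p!-2}. Since p ≠ (p+p!-2)+2 = p+p!, w ∈ L; and |w| ≥ p.
Write w = xyz as guaranteed by the lemma, with |xy| ≤ p and |y| > 0.
The first p characters of w are a's, so xy (and hence y) consists only of a's. Write y = a^k, 1 ≤ k ≤ p.
Since 1 ≤ k ≤ p, k divides p!; set t = 1 + p!/k. Then xy^t z has p + (p!/k)·k = p + p! copies of a. Now the a-count is p+p! and (b-count)+2 = (p+p!-2)+2 = p+p!, so i ≠ j+2 fails. So xy^t z = a^{p+p!} b^{p+p!-2} ∉ L.
This contradicts the pumping lemma, so L is not regular.

a^{p+p!} b^{p+p!-2}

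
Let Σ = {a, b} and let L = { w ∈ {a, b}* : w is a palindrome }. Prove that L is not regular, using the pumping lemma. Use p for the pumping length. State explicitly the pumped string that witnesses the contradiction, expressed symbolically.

Assume L is regular. Let p be the pumping length given by the pumping lemma.
Take w = a^p b a^p, a palindrome of length 2p+1 ≥ p.
The pumping lemma gives a decomposition w = xyz where |xy| ≤ p and |y| > 0.
Because |xy| ≤ p and w begins with p copies of a, we have y = a^k with 1 ≤ k ≤ p.
Pump with i = 2: xy^2z = a^{p+k} b a^p. Its reverse is a^p b a^{p+k}, which differs from xy^2z since k ≥ 1. So xy^2z is not a palindrome and xy^2z ∉ L.
This contradicts the pumping lemma, so L is not regular.

a^{p+k} b a^p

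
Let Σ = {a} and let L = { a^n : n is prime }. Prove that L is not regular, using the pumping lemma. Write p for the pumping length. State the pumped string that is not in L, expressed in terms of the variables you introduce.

a^{q(1+k)}

Toward a contradiction, assume L is regular with pumping length p.
Let q be a prime with q ≥ p+2 (infinitely many primes exist), and take w = a^q ∈ L with |w| = q ≥ p.
By the pumping lemma, w = xyz with |xy| ≤ p and |y| ≥ 1.
Then y = a^k for some k with 1 ≤ k ≤ p.
Since 1 ≤ k ≤ p, |xz| = q-k. Pump with i = q+1: |xy^{q+1}z| = (q-k)+(q+1)k = q+qk = q(1+k), which is composite (both factors ≥ 2). So xy^{q+1}z = a^{q(1+k)} ∉ L.
Contradiction. Therefore L is not regular.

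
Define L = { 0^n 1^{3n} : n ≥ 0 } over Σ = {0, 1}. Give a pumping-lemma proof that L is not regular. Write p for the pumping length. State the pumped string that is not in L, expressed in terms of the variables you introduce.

0^{p+k} 1^{3p}

Suppose for contradiction that L is regular, and let p be the pumping length.
Take w = 0^p 1^{3p}. Then w ∈ L and |w| = 4p ≥ p.
Write w = xyz as guaranteed by the lemma, with |xy| ≤ p and |y| > 0.
The first p characters of w are 0's, so xy (and hence y) consists only of 0's. Write y = 0^k, 1 ≤ k ≤ p.
Pump with i = 2: xy^2z = 0^{p+k} 1^{3p}. For this to lie in L we would need 3p = 3(p+k), which forces k = 0. But k ≥ 1, so xy^2z ∉ L.
Contradiction. Therefore L is not regular.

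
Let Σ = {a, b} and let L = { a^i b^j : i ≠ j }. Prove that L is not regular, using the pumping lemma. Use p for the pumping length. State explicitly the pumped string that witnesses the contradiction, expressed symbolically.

a^{p+p!} b^{p+p!}

Assume L is regular. Let p be the pumping length given by the pumping lemma.
Choose w = a^p b^{p+p!}. Since p ≠ p+p!, w ∈ L; and |w| ≥ p.
The pumping lemma gives a decomposition w = xyz where |xy| ≤ p and |y| ≥ 1.
Since the first p symbols of w are all a's and |xy| ≤ p, y lies entirely in the leading a-block: y = a^k for some k with 1 ≤ k ≤ p.
Since 1 ≤ k ≤ p, k divides p!; set t = 1 + p!/k. Then xy^t z has p + (p!/k)·k = p + p! copies of a. Now the a-count equals the b-count, so i ≠ j fails. So xy^t z = a^{p+p!} b^{p+p!} ∉ L.
This contradicts the pumping lemma, so L is not regular.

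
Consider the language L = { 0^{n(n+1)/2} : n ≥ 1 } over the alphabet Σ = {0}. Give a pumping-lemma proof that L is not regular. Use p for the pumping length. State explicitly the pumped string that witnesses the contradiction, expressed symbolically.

0^{p(p+1)/2+k}

Assume L is regular; let p be its pumping constant.
Take w = 0^{p(p+1)/2} ∈ L with |w| = p(p+1)/2 ≥ p.
By the pumping lemma, w = xyz with |xy| ≤ p and y is nonempty.
Then y = 0^k for some k with 1 ≤ k ≤ p.
Pump with i = 2: xy^2z = 0^{p(p+1)/2+k}. Since 1 ≤ k ≤ p, p(p+1)/2 < p(p+1)/2+k ≤ p(p+1)/2+p < (p+1)(p+2)/2, so p(p+1)/2+k is strictly between consecutive triangular numbers. So xy^2z ∉ L.
Contradiction. Therefore L is not regular.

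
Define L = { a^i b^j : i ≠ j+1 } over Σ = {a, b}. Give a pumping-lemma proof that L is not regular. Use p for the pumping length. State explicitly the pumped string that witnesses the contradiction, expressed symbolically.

Toward a contradiction, assume L is regular with pumping length p.
Choose w = a^p b^{p+p!-1}. Since p ≠ (p+p!-1)+1 = p+p!, w ∈ L; and |w| ≥ p.
The pumping lemma gives a decomposition w = xyz where |xy| ≤ p and |y| > 0.
Since the first p symbols of w are all a's and |xy| ≤ p, y lies entirely in the leading a-block: y = a^k for some k with 1 ≤ k ≤ p.
Since 1 ≤ k ≤ p, k divides p!; set t = 1 + p!/k. Then xy^t z has p + (p!/k)·k = p + p! copies of a. Now the a-count is p+p! and (b-count)+1 = (p+p!-1)+1 = p+p!, so i ≠ j+1 fails. So xy^t z = a^{p+p!} b^{p+p!-1} ∉ L.
This is a contradiction; hence L is not regular.

a^{p+p!} b^{p+p!-1}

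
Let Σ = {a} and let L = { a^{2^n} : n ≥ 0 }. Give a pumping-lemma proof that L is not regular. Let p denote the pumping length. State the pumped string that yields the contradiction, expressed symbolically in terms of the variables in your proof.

a^{2^p+k}

Assume L is regular. Let p be the pumping length given by the pumping lemma.
Take w = a^{2^p} ∈ L with |w| = 2^p ≥ p.
The pumping lemma gives a decomposition w = xyz where |xy| ≤ p and |y| ≥ 1.
Then y = a^k for some k with 1 ≤ k ≤ p.
Pump with i = 2: xy^2z = a^{2^p+k}. Since 1 ≤ k ≤ p < 2^p, we have 2^p < 2^p+k < 2^{p+1}, so 2^p+k is not a power of 2. So xy^2z ∉ L.
This contradicts the pumping lemma, so L is not regular.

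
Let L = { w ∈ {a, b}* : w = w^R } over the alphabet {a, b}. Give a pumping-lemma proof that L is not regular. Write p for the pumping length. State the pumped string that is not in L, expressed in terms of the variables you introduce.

a^{p+k} b a^p

Toward a contradiction, assume L is regular with pumping length p.
Take w = a^p b a^p, a palindrome of length 2p+1 ≥ p.
The pumping lemma gives a decomposition w = xyz where |xy| ≤ p and y is nonempty.
Since the first p symbols of w are all a's and |xy| ≤ p, y lies entirely in the leading a-block: y = a^k for some k with 1 ≤ k ≤ p.
Pump with i = 2: xy^2z = a^{p+k} b a^p. Its reverse is a^p b a^{p+k}, which differs from xy^2z since k ≥ 1. So xy^2z is not a palindrome and xy^2z ∉ L.
This is a contradiction; hence L is not regular.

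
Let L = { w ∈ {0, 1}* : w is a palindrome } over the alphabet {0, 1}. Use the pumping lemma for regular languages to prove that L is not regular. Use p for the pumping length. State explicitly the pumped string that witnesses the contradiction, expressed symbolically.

Toward a contradiction, assume L is regular with pumping length p.
Take w = 0^p 1 0^p, a palindrome of length 2p+1 ≥ p.
The pumping lemma gives a decomposition w = xyz where |xy| ≤ p and y is nonempty.
Because |xy| ≤ p and w begins with p copies of 0, we have y = 0^k with 1 ≤ k ≤ p.
Pump with i = 2: xy^2z = 0^{p+k} 1 0^p. Its reverse is 0^p 1 0^{p+k}, which differs from xy^2z since k ≥ 1. So xy^2z is not a palindrome and xy^2z ∉ L.
This is a contradiction; hence L is not regular.

0^{p+k} 1 0^p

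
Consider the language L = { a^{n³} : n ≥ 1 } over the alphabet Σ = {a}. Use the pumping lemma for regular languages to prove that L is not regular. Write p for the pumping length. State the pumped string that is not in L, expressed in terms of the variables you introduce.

Assume L is regular. Let p be the pumping length given by the pumping lemma.
Take w = a^{p³} ∈ L with |w| = p³ ≥ p.
By the pumping lemma, w = xyz with |xy| ≤ p and |y| > 0.
Then y = a^k for some k with 1 ≤ k ≤ p.
Pump with i = 2: xy^2z = a^{p³+k}. Since 1 ≤ k ≤ p, p³ < p³+k ≤ p³+p < p³+3p²+3p+1 = (p+1)³, so p³+k is not a perfect cube. So xy^2z ∉ L.
This is a contradiction; hence L is not regular.

a^{p³+k}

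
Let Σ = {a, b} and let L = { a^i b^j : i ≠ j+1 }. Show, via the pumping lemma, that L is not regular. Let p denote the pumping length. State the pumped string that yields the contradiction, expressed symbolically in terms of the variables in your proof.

Assume L is regular. Let p be the pumping length given by the pumping lemma.
Choose w = a^p b^{p+p!-1}. Since p ≠ (p+p!-1)+1 = p+p!, w ∈ L; and |w| ≥ p.
Write w = xyz as guaranteed by the lemma, with |xy| ≤ p and y is nonempty.
Since the first p symbols of w are all a's and |xy| ≤ p, y lies entirely in the leading a-block: y = a^k for some k with 1 ≤ k ≤ p.
Since 1 ≤ k ≤ p, k divides p!; set t = 1 + p!/k. Then xy^t z has p + (p!/k)·k = p + p! copies of a. Now the a-count is p+p! and (b-count)+1 = (p+p!-1)+1 = p+p!, so i ≠ j+1 fails. So xy^t z = a^{p+p!} b^{p+p!-1} ∉ L.
This is a contradiction; hence L is not regular.

a^{p+p!} b^{p+p!-1}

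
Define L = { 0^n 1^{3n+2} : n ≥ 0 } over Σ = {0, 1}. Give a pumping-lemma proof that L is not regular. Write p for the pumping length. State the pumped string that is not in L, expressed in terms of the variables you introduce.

Assume L is regular. Let p be the pumping length given by the pumping lemma.
Let w = 0^p 1^{3p+2} ∈ L; note |w| = 4p+2 ≥ p.
The pumping lemma gives a decomposition w = xyz where |xy| ≤ p and |y| ≥ 1.
Because |xy| ≤ p and w begins with p copies of 0, we have y = 0^k with 1 ≤ k ≤ p.
Pump with i = 2: xy^2z = 0^{p+k} 1^{3p+2}. For this to lie in L we would need 3p+2 = 3(p+k)+2, which forces k = 0. But k ≥ 1, so xy^2z ∉ L.
Contradiction. Therefore L is not regular.

0^{p+k} 1^{3p+2}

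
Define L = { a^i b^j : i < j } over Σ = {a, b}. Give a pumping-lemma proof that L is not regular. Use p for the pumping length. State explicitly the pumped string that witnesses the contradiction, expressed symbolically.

Toward a contradiction, assume L is regular with pumping length p.
Choose w = a^p b^{p+1} ∈ L, with |w| = 2p+1 ≥ p.
Write w = xyz as guaranteed by the lemma, with |xy| ≤ p and y is nonempty.
Because |xy| ≤ p and w begins with p copies of a, we have y = a^k with 1 ≤ k ≤ p.
Consider xy^2z = a^{p+k} b^{p+1}. Since k ≥ 1, the a-count p+k is at least p+1, so i < j fails; thus xy^2z ∉ L.
This is a contradiction; hence L is not regular.

a^{p+k} b^{p+1}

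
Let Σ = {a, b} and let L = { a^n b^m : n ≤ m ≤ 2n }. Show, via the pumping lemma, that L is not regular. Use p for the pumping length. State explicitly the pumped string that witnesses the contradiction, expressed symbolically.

a^{p+k} b^p

Toward a contradiction, assume L is regular with pumping length p.
Take w = a^p b^p ∈ L (since p ≤ p ≤ 2p), with |w| = 2p ≥ p.
By the pumping lemma, w = xyz with |xy| ≤ p and |y| ≥ 1.
Because |xy| ≤ p and w begins with p copies of a, we have y = a^k with 1 ≤ k ≤ p.
Pump with i = 2: xy^2z = a^{p+k} b^p. Now n = p+k > p = m, so the condition n ≤ m fails. Thus xy^2z ∉ L.
This is a contradiction; hence L is not regular.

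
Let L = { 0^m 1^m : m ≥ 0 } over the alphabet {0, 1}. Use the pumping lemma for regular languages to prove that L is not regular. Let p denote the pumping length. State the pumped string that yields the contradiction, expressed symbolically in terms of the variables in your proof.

Assume L is regular. Let p be the pumping length given by the pumping lemma.
Let w = 0^p 1^p ∈ L; note |w| = 2p ≥ p.
By the pumping lemma, w = xyz with |xy| ≤ p and y is nonempty.
Since the first p symbols of w are all 0's and |xy| ≤ p, y lies entirely in the leading 0-block: y = 0^k for some k with 1 ≤ k ≤ p.
Pump with i = 2: xy^2z = 0^{p+k} 1^p. For this to lie in L we would need p = p+k, which forces k = 0. But k ≥ 1, so xy^2z ∉ L.
This contradicts the pumping lemma, so L is not regular.

0^{p+k} 1^p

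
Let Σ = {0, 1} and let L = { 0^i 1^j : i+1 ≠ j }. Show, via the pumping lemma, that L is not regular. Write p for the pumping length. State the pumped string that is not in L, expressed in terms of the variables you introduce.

0^{p+p!} 1^{p+p!+1}

Suppose for contradiction that L is regular, and let p be the pumping length.
Choose w = 0^p 1^{p+p!+1}. Since p ≠ (p+p!+1)-1 = p+p!, w ∈ L; and |w| ≥ p.
By the pumping lemma, w = xyz with |xy| ≤ p and y is nonempty.
Since the first p symbols of w are all 0's and |xy| ≤ p, y lies entirely in the leading 0-block: y = 0^k for some k with 1 ≤ k ≤ p.
Since 1 ≤ k ≤ p, k divides p!; set t = 1 + p!/k. Then xy^t z has p + (p!/k)·k = p + p! copies of 0. Now the 0-count is p+p! and (1-count)-1 = (p+p!+1)-1 = p+p!, so i+1 ≠ j fails. So xy^t z = 0^{p+p!} 1^{p+p!+1} ∉ L.
This contradicts the pumping lemma, so L is not regular.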